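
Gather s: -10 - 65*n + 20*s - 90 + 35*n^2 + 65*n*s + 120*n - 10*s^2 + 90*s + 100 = 35*n^2 + 55*n - 10*s^2 + s*(65*n + 110)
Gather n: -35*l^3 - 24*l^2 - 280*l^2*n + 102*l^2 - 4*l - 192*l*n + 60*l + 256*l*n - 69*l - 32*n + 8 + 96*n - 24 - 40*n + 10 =-35*l^3 + 78*l^2 - 13*l + n*(-280*l^2 + 64*l + 24) - 6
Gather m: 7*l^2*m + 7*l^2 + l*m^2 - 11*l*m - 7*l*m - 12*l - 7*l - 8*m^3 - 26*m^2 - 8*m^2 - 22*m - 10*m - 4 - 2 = 7*l^2 - 19*l - 8*m^3 + m^2*(l - 34) + m*(7*l^2 - 18*l - 32) - 6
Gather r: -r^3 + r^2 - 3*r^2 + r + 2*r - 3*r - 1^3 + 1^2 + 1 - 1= -r^3 - 2*r^2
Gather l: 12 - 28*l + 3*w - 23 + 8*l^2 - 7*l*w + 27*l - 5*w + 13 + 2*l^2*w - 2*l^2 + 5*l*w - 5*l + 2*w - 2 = l^2*(2*w + 6) + l*(-2*w - 6)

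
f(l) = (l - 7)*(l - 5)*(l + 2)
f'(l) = (l - 7)*(l - 5) + (l - 7)*(l + 2) + (l - 5)*(l + 2) = 3*l^2 - 20*l + 11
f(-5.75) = -513.98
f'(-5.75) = 225.19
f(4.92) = 1.15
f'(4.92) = -14.78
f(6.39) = -7.11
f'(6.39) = 5.70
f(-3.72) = -160.78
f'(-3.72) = 126.92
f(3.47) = 29.54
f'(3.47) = -22.28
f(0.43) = 72.96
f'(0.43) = 2.95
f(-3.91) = -185.67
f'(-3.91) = 135.06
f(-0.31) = 65.60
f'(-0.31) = 17.49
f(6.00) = -8.00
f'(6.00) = -1.00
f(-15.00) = -5720.00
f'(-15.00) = 986.00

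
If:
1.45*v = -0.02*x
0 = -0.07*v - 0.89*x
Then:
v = 0.00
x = 0.00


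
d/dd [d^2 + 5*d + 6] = 2*d + 5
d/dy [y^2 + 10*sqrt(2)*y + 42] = 2*y + 10*sqrt(2)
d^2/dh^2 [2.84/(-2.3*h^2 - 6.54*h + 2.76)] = (30.0472*h^2 + 85.43856*h - 2.84*(4.6*h + 6.54)*(9.2*h + 13.08) - 36.05664)/(2.3*h^2 + 6.54*h - 2.76)^3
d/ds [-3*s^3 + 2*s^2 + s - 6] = -9*s^2 + 4*s + 1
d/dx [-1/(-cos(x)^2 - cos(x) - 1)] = (2*cos(x) + 1)*sin(x)/(cos(x)^2 + cos(x) + 1)^2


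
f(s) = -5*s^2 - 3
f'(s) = -10*s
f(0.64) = -5.05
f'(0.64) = -6.40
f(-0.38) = -3.72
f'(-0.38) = 3.80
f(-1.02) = -8.20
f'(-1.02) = 10.20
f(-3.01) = -48.30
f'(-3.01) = 30.10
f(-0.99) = -7.90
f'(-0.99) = 9.90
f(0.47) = -4.10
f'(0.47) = -4.70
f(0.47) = -4.10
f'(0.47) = -4.70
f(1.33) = -11.84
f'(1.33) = -13.30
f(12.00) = -723.00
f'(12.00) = -120.00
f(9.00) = -408.00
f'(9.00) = -90.00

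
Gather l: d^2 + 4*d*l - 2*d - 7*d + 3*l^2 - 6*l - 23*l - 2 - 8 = d^2 - 9*d + 3*l^2 + l*(4*d - 29) - 10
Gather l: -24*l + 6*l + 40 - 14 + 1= 27 - 18*l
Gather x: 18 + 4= 22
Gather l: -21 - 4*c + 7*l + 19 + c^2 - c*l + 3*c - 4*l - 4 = c^2 - c + l*(3 - c) - 6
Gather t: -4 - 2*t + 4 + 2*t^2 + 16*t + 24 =2*t^2 + 14*t + 24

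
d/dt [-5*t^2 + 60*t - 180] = 60 - 10*t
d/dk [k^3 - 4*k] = 3*k^2 - 4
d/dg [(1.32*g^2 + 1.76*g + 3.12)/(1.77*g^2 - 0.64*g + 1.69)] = (-3.96*g^2 - 6.5832*g + 4.9712)/(3.1329*g^4 - 2.2656*g^3 + 6.3922*g^2 - 2.1632*g + 2.8561)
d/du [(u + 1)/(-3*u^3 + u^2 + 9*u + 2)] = (-3*u^3 + u^2 + 9*u - (u + 1)*(-9*u^2 + 2*u + 9) + 2)/(-3*u^3 + u^2 + 9*u + 2)^2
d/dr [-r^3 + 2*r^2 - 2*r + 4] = -3*r^2 + 4*r - 2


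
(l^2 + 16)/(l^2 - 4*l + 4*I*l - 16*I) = (l - 4*I)/(l - 4)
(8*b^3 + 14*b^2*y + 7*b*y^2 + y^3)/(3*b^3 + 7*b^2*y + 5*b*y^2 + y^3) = (8*b^2 + 6*b*y + y^2)/(3*b^2 + 4*b*y + y^2)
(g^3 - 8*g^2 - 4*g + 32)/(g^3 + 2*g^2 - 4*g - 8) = (g - 8)/(g + 2)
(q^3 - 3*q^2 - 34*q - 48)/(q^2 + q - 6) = (q^2 - 6*q - 16)/(q - 2)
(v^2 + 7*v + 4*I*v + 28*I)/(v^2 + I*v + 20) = (v^2 + v*(7 + 4*I) + 28*I)/(v^2 + I*v + 20)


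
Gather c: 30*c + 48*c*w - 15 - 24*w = c*(48*w + 30) - 24*w - 15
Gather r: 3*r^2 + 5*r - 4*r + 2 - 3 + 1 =3*r^2 + r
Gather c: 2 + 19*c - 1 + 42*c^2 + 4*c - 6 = 42*c^2 + 23*c - 5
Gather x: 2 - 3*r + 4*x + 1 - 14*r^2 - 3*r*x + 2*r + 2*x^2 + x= -14*r^2 - r + 2*x^2 + x*(5 - 3*r) + 3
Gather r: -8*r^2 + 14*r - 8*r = -8*r^2 + 6*r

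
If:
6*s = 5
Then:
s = 5/6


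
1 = 1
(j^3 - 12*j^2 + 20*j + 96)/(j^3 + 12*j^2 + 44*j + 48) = (j^2 - 14*j + 48)/(j^2 + 10*j + 24)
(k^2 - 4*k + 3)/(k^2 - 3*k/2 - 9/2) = 2*(k - 1)/(2*k + 3)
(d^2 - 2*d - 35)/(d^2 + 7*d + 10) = (d - 7)/(d + 2)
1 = 1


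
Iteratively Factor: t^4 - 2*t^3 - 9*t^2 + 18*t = (t - 3)*(t^3 + t^2 - 6*t) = (t - 3)*(t + 3)*(t^2 - 2*t) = t*(t - 3)*(t + 3)*(t - 2)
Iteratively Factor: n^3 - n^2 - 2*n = (n)*(n^2 - n - 2) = n*(n + 1)*(n - 2)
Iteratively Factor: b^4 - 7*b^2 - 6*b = (b)*(b^3 - 7*b - 6) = b*(b + 1)*(b^2 - b - 6) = b*(b + 1)*(b + 2)*(b - 3)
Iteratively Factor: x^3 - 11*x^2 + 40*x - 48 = (x - 4)*(x^2 - 7*x + 12) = (x - 4)*(x - 3)*(x - 4)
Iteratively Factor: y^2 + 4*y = (y)*(y + 4)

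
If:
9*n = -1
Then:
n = -1/9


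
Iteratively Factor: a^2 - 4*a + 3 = (a - 3)*(a - 1)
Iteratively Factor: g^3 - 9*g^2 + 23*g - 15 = (g - 1)*(g^2 - 8*g + 15) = (g - 3)*(g - 1)*(g - 5)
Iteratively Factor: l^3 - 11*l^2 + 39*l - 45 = (l - 3)*(l^2 - 8*l + 15) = (l - 3)^2*(l - 5)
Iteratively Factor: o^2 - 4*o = (o - 4)*(o)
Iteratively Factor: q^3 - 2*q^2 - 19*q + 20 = (q - 1)*(q^2 - q - 20) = (q - 5)*(q - 1)*(q + 4)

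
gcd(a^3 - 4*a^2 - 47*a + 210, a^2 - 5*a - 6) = a - 6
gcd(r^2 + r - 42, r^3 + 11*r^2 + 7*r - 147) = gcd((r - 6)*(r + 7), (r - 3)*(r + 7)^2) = r + 7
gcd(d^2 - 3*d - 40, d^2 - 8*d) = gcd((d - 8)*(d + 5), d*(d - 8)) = d - 8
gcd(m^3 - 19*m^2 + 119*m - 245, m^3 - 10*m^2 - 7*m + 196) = m^2 - 14*m + 49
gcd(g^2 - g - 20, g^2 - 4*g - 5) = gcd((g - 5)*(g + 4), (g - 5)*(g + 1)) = g - 5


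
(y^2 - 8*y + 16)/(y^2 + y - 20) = (y - 4)/(y + 5)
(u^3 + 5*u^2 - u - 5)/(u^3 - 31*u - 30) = (u - 1)/(u - 6)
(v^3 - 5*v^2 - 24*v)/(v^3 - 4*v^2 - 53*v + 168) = v*(v + 3)/(v^2 + 4*v - 21)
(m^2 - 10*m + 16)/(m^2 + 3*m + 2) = (m^2 - 10*m + 16)/(m^2 + 3*m + 2)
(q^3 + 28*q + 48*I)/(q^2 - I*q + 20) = (q^2 - 4*I*q + 12)/(q - 5*I)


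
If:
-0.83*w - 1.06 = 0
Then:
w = -1.28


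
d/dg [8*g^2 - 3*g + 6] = 16*g - 3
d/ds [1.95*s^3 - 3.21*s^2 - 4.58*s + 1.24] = 5.85*s^2 - 6.42*s - 4.58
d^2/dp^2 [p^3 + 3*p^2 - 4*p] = 6*p + 6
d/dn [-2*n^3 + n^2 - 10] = 2*n*(1 - 3*n)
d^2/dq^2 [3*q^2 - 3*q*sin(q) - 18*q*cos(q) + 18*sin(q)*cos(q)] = 3*q*sin(q) + 18*q*cos(q) + 36*sin(q) - 36*sin(2*q) - 6*cos(q) + 6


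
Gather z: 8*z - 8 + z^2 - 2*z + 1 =z^2 + 6*z - 7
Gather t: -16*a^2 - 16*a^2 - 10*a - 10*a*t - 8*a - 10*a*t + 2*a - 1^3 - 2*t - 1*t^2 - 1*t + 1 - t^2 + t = -32*a^2 - 16*a - 2*t^2 + t*(-20*a - 2)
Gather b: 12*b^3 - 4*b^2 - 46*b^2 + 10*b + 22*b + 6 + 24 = 12*b^3 - 50*b^2 + 32*b + 30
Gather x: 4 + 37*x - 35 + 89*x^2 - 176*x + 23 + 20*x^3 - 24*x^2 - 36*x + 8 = 20*x^3 + 65*x^2 - 175*x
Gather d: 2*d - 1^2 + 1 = 2*d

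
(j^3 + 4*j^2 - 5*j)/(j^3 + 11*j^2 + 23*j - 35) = j/(j + 7)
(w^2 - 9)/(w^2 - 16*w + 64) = (w^2 - 9)/(w^2 - 16*w + 64)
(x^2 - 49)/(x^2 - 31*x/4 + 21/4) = 4*(x + 7)/(4*x - 3)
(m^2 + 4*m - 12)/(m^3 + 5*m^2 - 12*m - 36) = (m - 2)/(m^2 - m - 6)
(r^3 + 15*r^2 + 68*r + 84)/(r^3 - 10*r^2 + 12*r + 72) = (r^2 + 13*r + 42)/(r^2 - 12*r + 36)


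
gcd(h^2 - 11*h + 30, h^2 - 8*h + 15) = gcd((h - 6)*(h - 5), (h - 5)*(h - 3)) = h - 5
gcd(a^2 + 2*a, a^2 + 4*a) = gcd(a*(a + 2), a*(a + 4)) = a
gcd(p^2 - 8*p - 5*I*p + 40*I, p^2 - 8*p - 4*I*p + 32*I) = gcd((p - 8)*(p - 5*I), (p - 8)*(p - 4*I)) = p - 8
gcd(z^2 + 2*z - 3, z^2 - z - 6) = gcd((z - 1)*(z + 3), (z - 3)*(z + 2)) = 1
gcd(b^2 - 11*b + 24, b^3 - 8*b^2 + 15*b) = b - 3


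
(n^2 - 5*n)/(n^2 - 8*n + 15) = n/(n - 3)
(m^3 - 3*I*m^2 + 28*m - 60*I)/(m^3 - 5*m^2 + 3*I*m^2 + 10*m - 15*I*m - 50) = (m - 6*I)/(m - 5)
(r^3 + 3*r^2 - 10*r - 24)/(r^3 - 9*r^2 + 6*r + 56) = (r^2 + r - 12)/(r^2 - 11*r + 28)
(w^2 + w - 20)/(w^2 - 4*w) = (w + 5)/w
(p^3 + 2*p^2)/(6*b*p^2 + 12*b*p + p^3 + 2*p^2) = p/(6*b + p)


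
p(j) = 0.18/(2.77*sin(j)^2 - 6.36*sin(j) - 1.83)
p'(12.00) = 0.25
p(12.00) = 0.08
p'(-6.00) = 0.07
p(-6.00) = -0.05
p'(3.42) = -84.45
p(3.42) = 1.42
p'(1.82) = -0.00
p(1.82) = -0.03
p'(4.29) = -0.02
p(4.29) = 0.03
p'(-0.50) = 0.41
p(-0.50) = 0.10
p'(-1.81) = -0.01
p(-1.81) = 0.03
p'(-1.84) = -0.01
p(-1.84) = 0.03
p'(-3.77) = -0.02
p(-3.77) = -0.04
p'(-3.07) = -0.65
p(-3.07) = -0.13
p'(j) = 0.18*(-5.54*sin(j)*cos(j) + 6.36*cos(j))/(2.77*sin(j)^2 - 6.36*sin(j) - 1.83)^2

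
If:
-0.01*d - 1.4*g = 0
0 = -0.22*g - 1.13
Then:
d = 719.09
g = -5.14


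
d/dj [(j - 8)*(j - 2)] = 2*j - 10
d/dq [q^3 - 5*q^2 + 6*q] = 3*q^2 - 10*q + 6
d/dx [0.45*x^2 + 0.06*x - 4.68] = 0.9*x + 0.06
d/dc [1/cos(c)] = sin(c)/cos(c)^2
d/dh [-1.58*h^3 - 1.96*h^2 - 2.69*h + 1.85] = -4.74*h^2 - 3.92*h - 2.69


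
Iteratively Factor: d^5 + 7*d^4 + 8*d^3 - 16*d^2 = (d + 4)*(d^4 + 3*d^3 - 4*d^2) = d*(d + 4)*(d^3 + 3*d^2 - 4*d) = d*(d + 4)^2*(d^2 - d) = d^2*(d + 4)^2*(d - 1)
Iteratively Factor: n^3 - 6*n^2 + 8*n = (n - 2)*(n^2 - 4*n) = n*(n - 2)*(n - 4)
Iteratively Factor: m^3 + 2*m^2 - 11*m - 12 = (m + 4)*(m^2 - 2*m - 3) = (m - 3)*(m + 4)*(m + 1)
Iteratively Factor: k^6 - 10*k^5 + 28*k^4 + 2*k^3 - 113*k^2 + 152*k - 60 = (k - 5)*(k^5 - 5*k^4 + 3*k^3 + 17*k^2 - 28*k + 12) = (k - 5)*(k + 2)*(k^4 - 7*k^3 + 17*k^2 - 17*k + 6) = (k - 5)*(k - 1)*(k + 2)*(k^3 - 6*k^2 + 11*k - 6) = (k - 5)*(k - 2)*(k - 1)*(k + 2)*(k^2 - 4*k + 3) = (k - 5)*(k - 3)*(k - 2)*(k - 1)*(k + 2)*(k - 1)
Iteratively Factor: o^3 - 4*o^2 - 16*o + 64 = (o - 4)*(o^2 - 16) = (o - 4)*(o + 4)*(o - 4)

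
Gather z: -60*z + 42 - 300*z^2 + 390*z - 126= -300*z^2 + 330*z - 84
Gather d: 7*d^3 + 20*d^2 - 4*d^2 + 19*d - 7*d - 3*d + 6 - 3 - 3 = 7*d^3 + 16*d^2 + 9*d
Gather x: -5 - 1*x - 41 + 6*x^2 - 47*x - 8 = 6*x^2 - 48*x - 54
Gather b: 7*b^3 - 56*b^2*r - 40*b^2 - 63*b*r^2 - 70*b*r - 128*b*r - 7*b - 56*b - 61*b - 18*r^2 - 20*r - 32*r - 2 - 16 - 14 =7*b^3 + b^2*(-56*r - 40) + b*(-63*r^2 - 198*r - 124) - 18*r^2 - 52*r - 32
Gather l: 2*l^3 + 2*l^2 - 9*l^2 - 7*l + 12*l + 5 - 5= 2*l^3 - 7*l^2 + 5*l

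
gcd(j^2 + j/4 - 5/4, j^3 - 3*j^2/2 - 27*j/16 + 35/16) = j^2 + j/4 - 5/4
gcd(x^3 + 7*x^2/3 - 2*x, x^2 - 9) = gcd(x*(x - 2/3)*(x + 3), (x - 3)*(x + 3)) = x + 3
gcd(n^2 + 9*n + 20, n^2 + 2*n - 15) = n + 5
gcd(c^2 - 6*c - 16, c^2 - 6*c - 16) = c^2 - 6*c - 16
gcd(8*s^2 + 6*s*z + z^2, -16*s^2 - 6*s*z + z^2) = 2*s + z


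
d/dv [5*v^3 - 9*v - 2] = 15*v^2 - 9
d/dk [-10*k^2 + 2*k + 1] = 2 - 20*k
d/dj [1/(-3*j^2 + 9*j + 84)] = (2*j - 3)/(3*(-j^2 + 3*j + 28)^2)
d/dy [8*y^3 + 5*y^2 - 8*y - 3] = 24*y^2 + 10*y - 8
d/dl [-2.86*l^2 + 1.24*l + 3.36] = 1.24 - 5.72*l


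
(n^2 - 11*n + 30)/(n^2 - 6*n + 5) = (n - 6)/(n - 1)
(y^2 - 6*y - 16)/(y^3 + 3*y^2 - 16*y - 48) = (y^2 - 6*y - 16)/(y^3 + 3*y^2 - 16*y - 48)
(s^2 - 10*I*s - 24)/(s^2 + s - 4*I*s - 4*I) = (s - 6*I)/(s + 1)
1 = 1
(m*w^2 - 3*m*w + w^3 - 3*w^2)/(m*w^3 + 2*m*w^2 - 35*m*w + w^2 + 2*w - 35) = w*(m*w - 3*m + w^2 - 3*w)/(m*w^3 + 2*m*w^2 - 35*m*w + w^2 + 2*w - 35)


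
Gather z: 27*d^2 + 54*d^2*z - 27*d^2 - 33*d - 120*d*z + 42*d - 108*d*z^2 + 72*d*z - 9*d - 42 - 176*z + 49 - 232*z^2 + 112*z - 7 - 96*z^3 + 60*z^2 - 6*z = -96*z^3 + z^2*(-108*d - 172) + z*(54*d^2 - 48*d - 70)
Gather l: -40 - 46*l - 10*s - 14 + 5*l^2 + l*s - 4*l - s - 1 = 5*l^2 + l*(s - 50) - 11*s - 55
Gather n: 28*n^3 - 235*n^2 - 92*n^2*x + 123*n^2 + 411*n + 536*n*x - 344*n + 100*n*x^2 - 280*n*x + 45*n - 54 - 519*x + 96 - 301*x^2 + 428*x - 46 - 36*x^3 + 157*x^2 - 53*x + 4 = 28*n^3 + n^2*(-92*x - 112) + n*(100*x^2 + 256*x + 112) - 36*x^3 - 144*x^2 - 144*x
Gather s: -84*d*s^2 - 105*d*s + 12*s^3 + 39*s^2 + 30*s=12*s^3 + s^2*(39 - 84*d) + s*(30 - 105*d)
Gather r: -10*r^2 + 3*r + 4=-10*r^2 + 3*r + 4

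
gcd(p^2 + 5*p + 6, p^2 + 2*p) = p + 2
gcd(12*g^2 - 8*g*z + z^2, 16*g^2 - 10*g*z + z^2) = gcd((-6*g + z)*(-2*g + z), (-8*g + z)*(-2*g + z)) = -2*g + z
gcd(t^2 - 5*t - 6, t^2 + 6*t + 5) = t + 1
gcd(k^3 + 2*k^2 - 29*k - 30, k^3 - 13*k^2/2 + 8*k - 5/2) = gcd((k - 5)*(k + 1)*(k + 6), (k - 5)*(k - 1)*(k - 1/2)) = k - 5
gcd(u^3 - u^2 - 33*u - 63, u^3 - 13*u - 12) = u + 3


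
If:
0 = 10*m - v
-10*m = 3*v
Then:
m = 0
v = 0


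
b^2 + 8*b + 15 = (b + 3)*(b + 5)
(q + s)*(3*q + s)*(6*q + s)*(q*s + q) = 18*q^4*s + 18*q^4 + 27*q^3*s^2 + 27*q^3*s + 10*q^2*s^3 + 10*q^2*s^2 + q*s^4 + q*s^3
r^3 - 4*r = r*(r - 2)*(r + 2)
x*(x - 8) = x^2 - 8*x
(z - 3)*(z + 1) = z^2 - 2*z - 3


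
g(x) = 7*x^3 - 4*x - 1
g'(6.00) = 752.00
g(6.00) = 1487.00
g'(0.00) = -4.00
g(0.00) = -1.00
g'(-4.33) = 389.73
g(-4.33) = -551.96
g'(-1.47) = 41.38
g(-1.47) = -17.36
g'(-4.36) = 395.20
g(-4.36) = -563.73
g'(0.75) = 7.81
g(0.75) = -1.05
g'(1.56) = 47.11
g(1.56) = 19.33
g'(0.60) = 3.56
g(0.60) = -1.89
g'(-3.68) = 280.39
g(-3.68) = -335.13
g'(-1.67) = 54.57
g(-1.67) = -26.92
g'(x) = 21*x^2 - 4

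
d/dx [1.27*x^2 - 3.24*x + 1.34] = 2.54*x - 3.24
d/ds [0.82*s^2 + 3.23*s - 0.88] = 1.64*s + 3.23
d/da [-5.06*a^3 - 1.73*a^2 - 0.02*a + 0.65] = -15.18*a^2 - 3.46*a - 0.02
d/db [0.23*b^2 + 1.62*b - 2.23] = 0.46*b + 1.62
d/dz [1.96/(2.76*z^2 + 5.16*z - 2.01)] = (-10.8192*z - 10.1136)/(2.76*z^2 + 5.16*z - 2.01)^2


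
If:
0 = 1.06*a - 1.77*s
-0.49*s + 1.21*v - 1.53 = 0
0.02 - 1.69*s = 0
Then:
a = 0.02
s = 0.01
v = 1.27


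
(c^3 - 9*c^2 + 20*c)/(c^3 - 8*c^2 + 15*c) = (c - 4)/(c - 3)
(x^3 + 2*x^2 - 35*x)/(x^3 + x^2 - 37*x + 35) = x/(x - 1)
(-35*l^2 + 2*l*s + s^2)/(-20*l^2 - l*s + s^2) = (7*l + s)/(4*l + s)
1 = 1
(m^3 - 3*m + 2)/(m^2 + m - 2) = m - 1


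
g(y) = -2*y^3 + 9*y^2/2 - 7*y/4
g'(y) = -6*y^2 + 9*y - 7/4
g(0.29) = -0.18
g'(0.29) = 0.36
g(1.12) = 0.87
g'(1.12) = 0.80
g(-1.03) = 8.76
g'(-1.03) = -17.39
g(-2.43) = 59.52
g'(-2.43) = -59.05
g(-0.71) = 4.23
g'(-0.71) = -11.16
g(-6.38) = 713.72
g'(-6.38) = -303.40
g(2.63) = -9.86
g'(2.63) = -19.58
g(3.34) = -30.16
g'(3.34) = -38.62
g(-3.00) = 99.75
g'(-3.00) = -82.75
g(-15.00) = 7788.75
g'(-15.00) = -1486.75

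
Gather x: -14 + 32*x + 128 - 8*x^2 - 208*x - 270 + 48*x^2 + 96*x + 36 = 40*x^2 - 80*x - 120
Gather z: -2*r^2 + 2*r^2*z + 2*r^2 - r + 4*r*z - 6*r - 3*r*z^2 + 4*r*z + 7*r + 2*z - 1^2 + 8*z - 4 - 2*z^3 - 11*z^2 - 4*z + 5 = -2*z^3 + z^2*(-3*r - 11) + z*(2*r^2 + 8*r + 6)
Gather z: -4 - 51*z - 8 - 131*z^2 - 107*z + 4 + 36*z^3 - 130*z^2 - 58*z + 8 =36*z^3 - 261*z^2 - 216*z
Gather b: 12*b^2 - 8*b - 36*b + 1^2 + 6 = 12*b^2 - 44*b + 7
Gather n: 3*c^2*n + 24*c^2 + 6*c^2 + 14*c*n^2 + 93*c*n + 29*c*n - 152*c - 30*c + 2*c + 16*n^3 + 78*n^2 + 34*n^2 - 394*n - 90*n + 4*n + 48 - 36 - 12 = 30*c^2 - 180*c + 16*n^3 + n^2*(14*c + 112) + n*(3*c^2 + 122*c - 480)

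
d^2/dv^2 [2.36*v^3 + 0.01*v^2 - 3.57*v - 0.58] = 14.16*v + 0.02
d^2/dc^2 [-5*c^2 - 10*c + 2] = -10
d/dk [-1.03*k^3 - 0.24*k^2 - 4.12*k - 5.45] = -3.09*k^2 - 0.48*k - 4.12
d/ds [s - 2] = 1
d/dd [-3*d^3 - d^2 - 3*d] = -9*d^2 - 2*d - 3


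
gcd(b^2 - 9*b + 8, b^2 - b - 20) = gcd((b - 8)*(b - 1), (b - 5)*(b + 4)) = 1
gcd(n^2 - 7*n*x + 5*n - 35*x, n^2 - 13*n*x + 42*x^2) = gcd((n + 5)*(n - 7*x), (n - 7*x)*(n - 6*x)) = -n + 7*x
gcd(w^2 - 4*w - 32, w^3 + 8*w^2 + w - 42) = 1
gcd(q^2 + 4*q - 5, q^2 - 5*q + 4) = q - 1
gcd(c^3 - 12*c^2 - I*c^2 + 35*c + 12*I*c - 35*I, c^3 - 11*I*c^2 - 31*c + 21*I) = c - I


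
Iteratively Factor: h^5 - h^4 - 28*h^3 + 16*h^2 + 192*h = (h)*(h^4 - h^3 - 28*h^2 + 16*h + 192) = h*(h - 4)*(h^3 + 3*h^2 - 16*h - 48) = h*(h - 4)^2*(h^2 + 7*h + 12) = h*(h - 4)^2*(h + 3)*(h + 4)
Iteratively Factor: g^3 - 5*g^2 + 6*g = (g)*(g^2 - 5*g + 6) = g*(g - 2)*(g - 3)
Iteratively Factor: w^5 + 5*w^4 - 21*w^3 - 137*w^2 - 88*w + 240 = (w + 4)*(w^4 + w^3 - 25*w^2 - 37*w + 60) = (w + 3)*(w + 4)*(w^3 - 2*w^2 - 19*w + 20) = (w - 1)*(w + 3)*(w + 4)*(w^2 - w - 20) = (w - 5)*(w - 1)*(w + 3)*(w + 4)*(w + 4)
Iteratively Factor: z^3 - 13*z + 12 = (z - 1)*(z^2 + z - 12) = (z - 1)*(z + 4)*(z - 3)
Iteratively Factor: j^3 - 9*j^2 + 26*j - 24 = (j - 4)*(j^2 - 5*j + 6) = (j - 4)*(j - 2)*(j - 3)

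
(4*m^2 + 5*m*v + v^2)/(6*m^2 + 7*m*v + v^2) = (4*m + v)/(6*m + v)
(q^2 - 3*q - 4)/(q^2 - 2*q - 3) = (q - 4)/(q - 3)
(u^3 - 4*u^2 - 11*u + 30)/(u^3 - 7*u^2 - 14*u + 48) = (u - 5)/(u - 8)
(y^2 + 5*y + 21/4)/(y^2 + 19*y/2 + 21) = (y + 3/2)/(y + 6)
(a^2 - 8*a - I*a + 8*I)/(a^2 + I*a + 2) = (a - 8)/(a + 2*I)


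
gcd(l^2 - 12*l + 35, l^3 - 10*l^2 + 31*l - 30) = l - 5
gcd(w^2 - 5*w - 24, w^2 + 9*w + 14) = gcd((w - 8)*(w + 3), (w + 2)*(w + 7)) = 1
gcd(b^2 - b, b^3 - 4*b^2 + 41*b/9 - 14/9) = b - 1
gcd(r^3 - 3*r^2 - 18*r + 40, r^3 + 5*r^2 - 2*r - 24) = r^2 + 2*r - 8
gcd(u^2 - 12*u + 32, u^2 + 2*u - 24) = u - 4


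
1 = 1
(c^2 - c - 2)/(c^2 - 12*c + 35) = (c^2 - c - 2)/(c^2 - 12*c + 35)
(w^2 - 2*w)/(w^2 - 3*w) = (w - 2)/(w - 3)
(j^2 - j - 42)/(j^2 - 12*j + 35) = (j + 6)/(j - 5)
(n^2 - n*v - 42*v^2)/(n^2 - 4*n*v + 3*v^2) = (n^2 - n*v - 42*v^2)/(n^2 - 4*n*v + 3*v^2)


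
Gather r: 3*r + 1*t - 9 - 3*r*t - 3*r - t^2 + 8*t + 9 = -3*r*t - t^2 + 9*t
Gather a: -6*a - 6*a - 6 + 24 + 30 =48 - 12*a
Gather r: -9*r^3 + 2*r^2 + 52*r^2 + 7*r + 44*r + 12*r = -9*r^3 + 54*r^2 + 63*r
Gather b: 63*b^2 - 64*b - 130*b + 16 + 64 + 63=63*b^2 - 194*b + 143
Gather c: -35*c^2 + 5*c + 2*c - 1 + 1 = -35*c^2 + 7*c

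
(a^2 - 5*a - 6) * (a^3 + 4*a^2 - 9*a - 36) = a^5 - a^4 - 35*a^3 - 15*a^2 + 234*a + 216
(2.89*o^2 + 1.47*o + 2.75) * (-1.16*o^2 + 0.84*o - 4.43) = -3.3524*o^4 + 0.7224*o^3 - 14.7579*o^2 - 4.2021*o - 12.1825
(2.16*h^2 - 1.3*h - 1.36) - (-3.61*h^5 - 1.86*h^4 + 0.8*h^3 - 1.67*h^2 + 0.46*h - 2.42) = 3.61*h^5 + 1.86*h^4 - 0.8*h^3 + 3.83*h^2 - 1.76*h + 1.06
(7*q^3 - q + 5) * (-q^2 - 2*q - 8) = -7*q^5 - 14*q^4 - 55*q^3 - 3*q^2 - 2*q - 40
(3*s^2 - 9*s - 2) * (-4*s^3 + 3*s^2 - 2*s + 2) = -12*s^5 + 45*s^4 - 25*s^3 + 18*s^2 - 14*s - 4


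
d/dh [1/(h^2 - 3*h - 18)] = (3 - 2*h)/(-h^2 + 3*h + 18)^2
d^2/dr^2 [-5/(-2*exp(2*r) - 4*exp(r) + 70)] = 5*(4*(exp(r) + 1)^2*exp(r) - (2*exp(r) + 1)*(exp(2*r) + 2*exp(r) - 35))*exp(r)/(exp(2*r) + 2*exp(r) - 35)^3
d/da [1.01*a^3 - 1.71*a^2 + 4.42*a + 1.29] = 3.03*a^2 - 3.42*a + 4.42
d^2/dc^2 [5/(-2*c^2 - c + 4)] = 10*(4*c^2 + 2*c - (4*c + 1)^2 - 8)/(2*c^2 + c - 4)^3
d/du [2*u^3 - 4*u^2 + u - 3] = 6*u^2 - 8*u + 1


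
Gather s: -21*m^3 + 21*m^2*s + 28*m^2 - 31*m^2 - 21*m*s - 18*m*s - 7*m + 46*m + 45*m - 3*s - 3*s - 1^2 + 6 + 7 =-21*m^3 - 3*m^2 + 84*m + s*(21*m^2 - 39*m - 6) + 12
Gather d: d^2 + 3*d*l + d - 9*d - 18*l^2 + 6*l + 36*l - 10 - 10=d^2 + d*(3*l - 8) - 18*l^2 + 42*l - 20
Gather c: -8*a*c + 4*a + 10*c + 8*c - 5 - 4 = 4*a + c*(18 - 8*a) - 9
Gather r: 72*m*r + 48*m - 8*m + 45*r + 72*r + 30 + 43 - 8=40*m + r*(72*m + 117) + 65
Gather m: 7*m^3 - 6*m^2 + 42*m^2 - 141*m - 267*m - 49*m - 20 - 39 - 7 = 7*m^3 + 36*m^2 - 457*m - 66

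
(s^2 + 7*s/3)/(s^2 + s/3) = (3*s + 7)/(3*s + 1)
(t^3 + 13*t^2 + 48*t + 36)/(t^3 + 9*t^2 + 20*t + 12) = (t + 6)/(t + 2)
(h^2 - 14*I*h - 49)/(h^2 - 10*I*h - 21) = (h - 7*I)/(h - 3*I)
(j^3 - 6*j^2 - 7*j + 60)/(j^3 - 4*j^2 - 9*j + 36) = (j - 5)/(j - 3)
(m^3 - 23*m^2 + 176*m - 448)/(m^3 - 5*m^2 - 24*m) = (m^2 - 15*m + 56)/(m*(m + 3))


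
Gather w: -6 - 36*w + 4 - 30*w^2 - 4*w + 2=-30*w^2 - 40*w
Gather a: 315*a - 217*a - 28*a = 70*a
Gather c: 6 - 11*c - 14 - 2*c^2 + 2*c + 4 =-2*c^2 - 9*c - 4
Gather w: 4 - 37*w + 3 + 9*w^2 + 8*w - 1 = 9*w^2 - 29*w + 6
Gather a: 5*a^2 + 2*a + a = 5*a^2 + 3*a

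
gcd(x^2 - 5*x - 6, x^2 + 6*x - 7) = 1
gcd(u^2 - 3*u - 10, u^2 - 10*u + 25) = u - 5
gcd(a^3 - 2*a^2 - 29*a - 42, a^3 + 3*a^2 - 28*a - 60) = a + 2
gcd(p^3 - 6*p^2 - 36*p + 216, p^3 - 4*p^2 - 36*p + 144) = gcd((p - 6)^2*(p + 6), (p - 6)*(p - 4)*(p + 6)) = p^2 - 36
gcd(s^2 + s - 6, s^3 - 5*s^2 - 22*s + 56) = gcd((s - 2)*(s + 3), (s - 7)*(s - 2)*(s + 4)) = s - 2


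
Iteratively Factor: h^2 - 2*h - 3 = (h + 1)*(h - 3)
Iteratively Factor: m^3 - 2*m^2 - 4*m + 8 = (m - 2)*(m^2 - 4) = (m - 2)^2*(m + 2)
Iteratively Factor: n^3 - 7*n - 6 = (n - 3)*(n^2 + 3*n + 2) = (n - 3)*(n + 2)*(n + 1)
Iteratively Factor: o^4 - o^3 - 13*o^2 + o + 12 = (o + 3)*(o^3 - 4*o^2 - o + 4) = (o - 1)*(o + 3)*(o^2 - 3*o - 4) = (o - 1)*(o + 1)*(o + 3)*(o - 4)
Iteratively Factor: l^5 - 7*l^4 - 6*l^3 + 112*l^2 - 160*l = (l - 4)*(l^4 - 3*l^3 - 18*l^2 + 40*l) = (l - 4)*(l - 2)*(l^3 - l^2 - 20*l) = (l - 5)*(l - 4)*(l - 2)*(l^2 + 4*l) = (l - 5)*(l - 4)*(l - 2)*(l + 4)*(l)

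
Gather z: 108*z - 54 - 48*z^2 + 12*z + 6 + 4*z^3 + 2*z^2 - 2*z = 4*z^3 - 46*z^2 + 118*z - 48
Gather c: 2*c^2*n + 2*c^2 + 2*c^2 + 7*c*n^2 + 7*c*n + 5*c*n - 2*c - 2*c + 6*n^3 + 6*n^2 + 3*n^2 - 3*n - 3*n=c^2*(2*n + 4) + c*(7*n^2 + 12*n - 4) + 6*n^3 + 9*n^2 - 6*n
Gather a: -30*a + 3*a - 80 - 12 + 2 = -27*a - 90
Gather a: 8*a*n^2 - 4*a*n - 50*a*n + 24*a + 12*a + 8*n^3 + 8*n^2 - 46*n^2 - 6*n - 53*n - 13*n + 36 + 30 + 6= a*(8*n^2 - 54*n + 36) + 8*n^3 - 38*n^2 - 72*n + 72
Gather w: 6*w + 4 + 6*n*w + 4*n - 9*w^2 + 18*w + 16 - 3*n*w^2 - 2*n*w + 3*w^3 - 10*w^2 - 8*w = 4*n + 3*w^3 + w^2*(-3*n - 19) + w*(4*n + 16) + 20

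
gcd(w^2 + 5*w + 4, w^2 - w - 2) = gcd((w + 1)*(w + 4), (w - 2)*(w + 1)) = w + 1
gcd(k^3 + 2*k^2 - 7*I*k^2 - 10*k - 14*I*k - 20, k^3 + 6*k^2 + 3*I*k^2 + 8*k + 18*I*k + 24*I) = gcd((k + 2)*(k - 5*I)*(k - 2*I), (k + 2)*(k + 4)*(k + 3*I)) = k + 2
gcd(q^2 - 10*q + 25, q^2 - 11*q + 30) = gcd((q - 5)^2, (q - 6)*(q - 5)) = q - 5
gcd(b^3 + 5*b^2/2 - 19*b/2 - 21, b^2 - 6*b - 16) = b + 2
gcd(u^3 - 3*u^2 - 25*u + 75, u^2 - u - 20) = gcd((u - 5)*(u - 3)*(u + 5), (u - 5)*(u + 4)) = u - 5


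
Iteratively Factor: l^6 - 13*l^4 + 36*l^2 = (l - 2)*(l^5 + 2*l^4 - 9*l^3 - 18*l^2) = l*(l - 2)*(l^4 + 2*l^3 - 9*l^2 - 18*l) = l*(l - 3)*(l - 2)*(l^3 + 5*l^2 + 6*l) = l*(l - 3)*(l - 2)*(l + 3)*(l^2 + 2*l) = l^2*(l - 3)*(l - 2)*(l + 3)*(l + 2)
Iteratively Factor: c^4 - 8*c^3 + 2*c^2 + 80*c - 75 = (c + 3)*(c^3 - 11*c^2 + 35*c - 25) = (c - 1)*(c + 3)*(c^2 - 10*c + 25) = (c - 5)*(c - 1)*(c + 3)*(c - 5)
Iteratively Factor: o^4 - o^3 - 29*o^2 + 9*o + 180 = (o + 3)*(o^3 - 4*o^2 - 17*o + 60) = (o - 3)*(o + 3)*(o^2 - o - 20) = (o - 3)*(o + 3)*(o + 4)*(o - 5)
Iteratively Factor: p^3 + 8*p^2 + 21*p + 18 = (p + 3)*(p^2 + 5*p + 6) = (p + 2)*(p + 3)*(p + 3)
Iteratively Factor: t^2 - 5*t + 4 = (t - 4)*(t - 1)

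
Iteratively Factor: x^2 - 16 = (x + 4)*(x - 4)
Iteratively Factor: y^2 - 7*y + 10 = (y - 5)*(y - 2)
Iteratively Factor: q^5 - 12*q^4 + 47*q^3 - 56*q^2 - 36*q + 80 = (q - 2)*(q^4 - 10*q^3 + 27*q^2 - 2*q - 40) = (q - 5)*(q - 2)*(q^3 - 5*q^2 + 2*q + 8) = (q - 5)*(q - 2)*(q + 1)*(q^2 - 6*q + 8) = (q - 5)*(q - 2)^2*(q + 1)*(q - 4)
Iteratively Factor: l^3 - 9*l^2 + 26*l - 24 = (l - 2)*(l^2 - 7*l + 12) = (l - 3)*(l - 2)*(l - 4)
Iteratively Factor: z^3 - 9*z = (z)*(z^2 - 9) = z*(z + 3)*(z - 3)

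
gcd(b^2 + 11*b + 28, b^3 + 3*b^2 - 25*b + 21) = b + 7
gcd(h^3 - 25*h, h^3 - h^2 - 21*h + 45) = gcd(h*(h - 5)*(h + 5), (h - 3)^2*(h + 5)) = h + 5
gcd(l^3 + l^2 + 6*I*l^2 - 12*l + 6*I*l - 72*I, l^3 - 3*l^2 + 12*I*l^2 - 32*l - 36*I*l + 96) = l - 3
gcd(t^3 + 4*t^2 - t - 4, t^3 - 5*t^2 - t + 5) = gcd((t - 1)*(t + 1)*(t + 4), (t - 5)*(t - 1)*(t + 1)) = t^2 - 1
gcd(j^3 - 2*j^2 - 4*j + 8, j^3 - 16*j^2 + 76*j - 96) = j - 2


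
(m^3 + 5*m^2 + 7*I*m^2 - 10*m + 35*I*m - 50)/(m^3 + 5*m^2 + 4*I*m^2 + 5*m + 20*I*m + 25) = (m + 2*I)/(m - I)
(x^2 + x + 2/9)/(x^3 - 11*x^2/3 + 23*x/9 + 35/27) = 3*(3*x + 2)/(9*x^2 - 36*x + 35)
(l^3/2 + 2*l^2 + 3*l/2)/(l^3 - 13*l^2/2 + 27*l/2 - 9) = l*(l^2 + 4*l + 3)/(2*l^3 - 13*l^2 + 27*l - 18)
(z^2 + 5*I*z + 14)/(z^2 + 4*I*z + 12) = (z + 7*I)/(z + 6*I)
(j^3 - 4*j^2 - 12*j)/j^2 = j - 4 - 12/j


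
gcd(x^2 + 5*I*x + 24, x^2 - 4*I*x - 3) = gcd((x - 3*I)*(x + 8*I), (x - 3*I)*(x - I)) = x - 3*I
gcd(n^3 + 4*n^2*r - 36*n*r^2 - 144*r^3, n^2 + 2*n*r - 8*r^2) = n + 4*r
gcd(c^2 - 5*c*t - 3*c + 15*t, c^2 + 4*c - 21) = c - 3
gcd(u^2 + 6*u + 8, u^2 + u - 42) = 1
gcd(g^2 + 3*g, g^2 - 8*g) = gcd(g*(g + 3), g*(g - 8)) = g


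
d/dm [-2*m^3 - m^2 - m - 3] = -6*m^2 - 2*m - 1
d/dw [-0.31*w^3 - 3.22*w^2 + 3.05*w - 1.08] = -0.93*w^2 - 6.44*w + 3.05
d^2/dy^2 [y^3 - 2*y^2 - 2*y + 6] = 6*y - 4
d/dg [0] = 0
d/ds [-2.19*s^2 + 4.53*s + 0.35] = 4.53 - 4.38*s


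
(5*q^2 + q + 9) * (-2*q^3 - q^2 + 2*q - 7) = -10*q^5 - 7*q^4 - 9*q^3 - 42*q^2 + 11*q - 63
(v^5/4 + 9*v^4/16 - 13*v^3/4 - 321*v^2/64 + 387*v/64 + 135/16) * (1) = v^5/4 + 9*v^4/16 - 13*v^3/4 - 321*v^2/64 + 387*v/64 + 135/16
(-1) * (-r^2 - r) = r^2 + r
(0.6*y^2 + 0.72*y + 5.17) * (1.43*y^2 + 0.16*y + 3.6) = 0.858*y^4 + 1.1256*y^3 + 9.6683*y^2 + 3.4192*y + 18.612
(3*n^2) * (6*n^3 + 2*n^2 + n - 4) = 18*n^5 + 6*n^4 + 3*n^3 - 12*n^2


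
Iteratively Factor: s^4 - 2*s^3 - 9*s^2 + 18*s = (s - 2)*(s^3 - 9*s) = s*(s - 2)*(s^2 - 9) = s*(s - 2)*(s + 3)*(s - 3)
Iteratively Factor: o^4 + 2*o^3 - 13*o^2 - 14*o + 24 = (o - 1)*(o^3 + 3*o^2 - 10*o - 24) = (o - 1)*(o + 4)*(o^2 - o - 6) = (o - 3)*(o - 1)*(o + 4)*(o + 2)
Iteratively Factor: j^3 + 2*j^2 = (j)*(j^2 + 2*j) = j*(j + 2)*(j)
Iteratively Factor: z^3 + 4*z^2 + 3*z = (z + 1)*(z^2 + 3*z) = z*(z + 1)*(z + 3)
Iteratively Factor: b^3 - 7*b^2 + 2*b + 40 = (b - 4)*(b^2 - 3*b - 10) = (b - 5)*(b - 4)*(b + 2)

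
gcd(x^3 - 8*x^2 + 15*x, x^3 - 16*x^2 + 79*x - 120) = x^2 - 8*x + 15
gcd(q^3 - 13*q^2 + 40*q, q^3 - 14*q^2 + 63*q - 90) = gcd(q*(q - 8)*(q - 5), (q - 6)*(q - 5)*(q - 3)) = q - 5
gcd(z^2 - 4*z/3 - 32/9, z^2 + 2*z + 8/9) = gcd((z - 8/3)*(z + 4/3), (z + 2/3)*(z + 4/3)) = z + 4/3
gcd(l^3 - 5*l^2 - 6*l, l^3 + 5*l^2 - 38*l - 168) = l - 6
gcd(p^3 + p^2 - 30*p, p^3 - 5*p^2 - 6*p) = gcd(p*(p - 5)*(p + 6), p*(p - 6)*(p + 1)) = p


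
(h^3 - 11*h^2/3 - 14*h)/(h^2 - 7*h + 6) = h*(3*h + 7)/(3*(h - 1))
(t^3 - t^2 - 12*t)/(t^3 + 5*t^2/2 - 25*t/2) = 2*(t^2 - t - 12)/(2*t^2 + 5*t - 25)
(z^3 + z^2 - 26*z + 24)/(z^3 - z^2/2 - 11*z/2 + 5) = 2*(z^2 + 2*z - 24)/(2*z^2 + z - 10)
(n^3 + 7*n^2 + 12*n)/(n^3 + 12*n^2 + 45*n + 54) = n*(n + 4)/(n^2 + 9*n + 18)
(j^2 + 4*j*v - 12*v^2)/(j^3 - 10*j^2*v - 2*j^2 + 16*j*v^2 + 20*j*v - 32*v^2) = (-j - 6*v)/(-j^2 + 8*j*v + 2*j - 16*v)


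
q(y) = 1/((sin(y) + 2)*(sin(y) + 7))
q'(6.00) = -0.06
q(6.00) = 0.09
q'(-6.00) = -0.03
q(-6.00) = 0.06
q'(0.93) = -0.01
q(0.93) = 0.05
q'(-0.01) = -0.05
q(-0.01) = 0.07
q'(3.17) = 0.05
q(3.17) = 0.07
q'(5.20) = -0.07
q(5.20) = 0.15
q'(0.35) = -0.03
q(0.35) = 0.06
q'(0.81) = -0.02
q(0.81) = 0.05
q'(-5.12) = -0.01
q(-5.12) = 0.04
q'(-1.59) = 0.00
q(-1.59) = 0.17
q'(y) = -cos(y)/((sin(y) + 2)*(sin(y) + 7)^2) - cos(y)/((sin(y) + 2)^2*(sin(y) + 7))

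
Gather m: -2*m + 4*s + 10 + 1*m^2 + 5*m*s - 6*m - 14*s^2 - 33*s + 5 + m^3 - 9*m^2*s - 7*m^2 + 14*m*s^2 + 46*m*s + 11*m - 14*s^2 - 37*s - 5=m^3 + m^2*(-9*s - 6) + m*(14*s^2 + 51*s + 3) - 28*s^2 - 66*s + 10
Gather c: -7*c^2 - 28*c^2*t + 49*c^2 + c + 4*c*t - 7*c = c^2*(42 - 28*t) + c*(4*t - 6)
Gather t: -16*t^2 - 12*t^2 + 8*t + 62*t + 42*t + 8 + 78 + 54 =-28*t^2 + 112*t + 140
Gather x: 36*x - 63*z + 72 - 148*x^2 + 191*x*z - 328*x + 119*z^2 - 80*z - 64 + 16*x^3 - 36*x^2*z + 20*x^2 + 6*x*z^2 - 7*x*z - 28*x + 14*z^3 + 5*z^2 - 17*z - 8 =16*x^3 + x^2*(-36*z - 128) + x*(6*z^2 + 184*z - 320) + 14*z^3 + 124*z^2 - 160*z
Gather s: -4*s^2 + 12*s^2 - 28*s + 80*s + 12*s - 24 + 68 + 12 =8*s^2 + 64*s + 56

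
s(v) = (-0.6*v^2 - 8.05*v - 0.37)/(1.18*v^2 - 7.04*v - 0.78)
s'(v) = (7.04 - 2.36*v)*(-0.6*v^2 - 8.05*v - 0.37)/(1.18*v^2 - 7.04*v - 0.78)^2 + (-1.2*v - 8.05)/(1.18*v^2 - 7.04*v - 0.78)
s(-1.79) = 0.78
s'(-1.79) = 0.18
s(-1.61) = 0.81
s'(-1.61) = 0.20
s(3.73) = 3.65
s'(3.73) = 1.78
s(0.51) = 1.14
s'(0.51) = 0.49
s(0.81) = 1.28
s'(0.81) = 0.43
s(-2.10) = 0.72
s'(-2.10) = 0.16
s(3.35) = 3.06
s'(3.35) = 1.32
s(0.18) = 0.92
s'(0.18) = 1.10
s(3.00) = 2.65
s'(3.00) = 1.04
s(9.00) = -3.86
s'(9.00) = 1.14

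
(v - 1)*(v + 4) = v^2 + 3*v - 4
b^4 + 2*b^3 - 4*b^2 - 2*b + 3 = (b - 1)^2*(b + 1)*(b + 3)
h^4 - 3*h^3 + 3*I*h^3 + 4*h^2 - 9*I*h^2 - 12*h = h*(h - 3)*(h - I)*(h + 4*I)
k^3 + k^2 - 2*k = k*(k - 1)*(k + 2)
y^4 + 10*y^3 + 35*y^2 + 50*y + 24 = (y + 1)*(y + 2)*(y + 3)*(y + 4)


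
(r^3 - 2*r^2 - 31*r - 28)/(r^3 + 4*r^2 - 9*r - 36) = (r^2 - 6*r - 7)/(r^2 - 9)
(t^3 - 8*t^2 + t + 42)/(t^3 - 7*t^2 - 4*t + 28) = (t - 3)/(t - 2)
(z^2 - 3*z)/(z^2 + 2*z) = (z - 3)/(z + 2)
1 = 1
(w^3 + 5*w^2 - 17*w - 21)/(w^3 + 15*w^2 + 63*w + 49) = (w - 3)/(w + 7)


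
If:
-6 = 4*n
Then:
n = -3/2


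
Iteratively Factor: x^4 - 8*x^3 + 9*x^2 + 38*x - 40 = (x - 5)*(x^3 - 3*x^2 - 6*x + 8) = (x - 5)*(x - 4)*(x^2 + x - 2) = (x - 5)*(x - 4)*(x - 1)*(x + 2)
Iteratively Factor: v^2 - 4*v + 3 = (v - 1)*(v - 3)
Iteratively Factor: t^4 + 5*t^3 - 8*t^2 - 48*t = (t - 3)*(t^3 + 8*t^2 + 16*t) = t*(t - 3)*(t^2 + 8*t + 16) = t*(t - 3)*(t + 4)*(t + 4)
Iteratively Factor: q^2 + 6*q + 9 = (q + 3)*(q + 3)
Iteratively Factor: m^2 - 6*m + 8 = (m - 2)*(m - 4)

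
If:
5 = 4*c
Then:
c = 5/4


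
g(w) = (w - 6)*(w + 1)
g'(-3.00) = -11.00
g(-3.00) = 18.00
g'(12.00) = 19.00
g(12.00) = 78.00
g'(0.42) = -4.16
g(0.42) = -7.92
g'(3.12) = 1.24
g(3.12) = -11.87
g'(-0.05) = -5.10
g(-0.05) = -5.75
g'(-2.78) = -10.56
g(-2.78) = 15.63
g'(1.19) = -2.62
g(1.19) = -10.53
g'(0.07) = -4.86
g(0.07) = -6.35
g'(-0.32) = -5.64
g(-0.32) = -4.30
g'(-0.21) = -5.42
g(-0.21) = -4.91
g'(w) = 2*w - 5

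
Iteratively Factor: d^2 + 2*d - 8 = (d - 2)*(d + 4)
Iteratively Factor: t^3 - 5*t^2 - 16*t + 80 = (t - 5)*(t^2 - 16) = (t - 5)*(t - 4)*(t + 4)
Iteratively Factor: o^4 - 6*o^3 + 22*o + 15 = (o - 3)*(o^3 - 3*o^2 - 9*o - 5) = (o - 3)*(o + 1)*(o^2 - 4*o - 5) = (o - 3)*(o + 1)^2*(o - 5)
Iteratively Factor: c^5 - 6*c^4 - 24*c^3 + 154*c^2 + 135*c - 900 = (c - 5)*(c^4 - c^3 - 29*c^2 + 9*c + 180) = (c - 5)^2*(c^3 + 4*c^2 - 9*c - 36) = (c - 5)^2*(c - 3)*(c^2 + 7*c + 12) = (c - 5)^2*(c - 3)*(c + 3)*(c + 4)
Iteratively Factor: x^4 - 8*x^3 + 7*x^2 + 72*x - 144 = (x - 3)*(x^3 - 5*x^2 - 8*x + 48) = (x - 4)*(x - 3)*(x^2 - x - 12) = (x - 4)*(x - 3)*(x + 3)*(x - 4)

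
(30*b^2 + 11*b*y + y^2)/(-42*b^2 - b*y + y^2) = (5*b + y)/(-7*b + y)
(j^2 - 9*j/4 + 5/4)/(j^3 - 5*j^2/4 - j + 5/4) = 1/(j + 1)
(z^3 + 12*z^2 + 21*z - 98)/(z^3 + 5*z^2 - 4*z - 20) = (z^2 + 14*z + 49)/(z^2 + 7*z + 10)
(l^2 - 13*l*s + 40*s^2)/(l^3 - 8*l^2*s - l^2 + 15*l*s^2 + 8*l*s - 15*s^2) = (-l + 8*s)/(-l^2 + 3*l*s + l - 3*s)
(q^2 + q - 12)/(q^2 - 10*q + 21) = (q + 4)/(q - 7)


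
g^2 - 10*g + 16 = (g - 8)*(g - 2)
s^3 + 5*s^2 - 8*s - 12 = (s - 2)*(s + 1)*(s + 6)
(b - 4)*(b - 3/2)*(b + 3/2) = b^3 - 4*b^2 - 9*b/4 + 9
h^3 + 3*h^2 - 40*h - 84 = (h - 6)*(h + 2)*(h + 7)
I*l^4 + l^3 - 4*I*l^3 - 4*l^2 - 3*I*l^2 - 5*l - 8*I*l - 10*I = (l - 5)*(l - 2*I)*(l + I)*(I*l + I)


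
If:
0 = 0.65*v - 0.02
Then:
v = 0.03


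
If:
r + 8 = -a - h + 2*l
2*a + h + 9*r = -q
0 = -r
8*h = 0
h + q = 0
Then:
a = 0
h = 0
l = 4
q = 0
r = 0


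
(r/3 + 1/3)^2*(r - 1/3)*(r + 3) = r^4/9 + 14*r^3/27 + 16*r^2/27 + 2*r/27 - 1/9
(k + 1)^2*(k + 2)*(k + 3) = k^4 + 7*k^3 + 17*k^2 + 17*k + 6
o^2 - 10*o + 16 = (o - 8)*(o - 2)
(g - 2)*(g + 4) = g^2 + 2*g - 8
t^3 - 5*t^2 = t^2*(t - 5)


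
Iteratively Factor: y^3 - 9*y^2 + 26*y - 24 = (y - 3)*(y^2 - 6*y + 8) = (y - 3)*(y - 2)*(y - 4)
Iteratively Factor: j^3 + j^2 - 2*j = (j - 1)*(j^2 + 2*j) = j*(j - 1)*(j + 2)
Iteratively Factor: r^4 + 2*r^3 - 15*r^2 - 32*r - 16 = (r + 1)*(r^3 + r^2 - 16*r - 16) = (r + 1)*(r + 4)*(r^2 - 3*r - 4) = (r - 4)*(r + 1)*(r + 4)*(r + 1)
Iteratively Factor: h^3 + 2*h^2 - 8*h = (h + 4)*(h^2 - 2*h) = (h - 2)*(h + 4)*(h)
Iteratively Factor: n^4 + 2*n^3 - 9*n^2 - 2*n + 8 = (n - 2)*(n^3 + 4*n^2 - n - 4) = (n - 2)*(n + 4)*(n^2 - 1) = (n - 2)*(n - 1)*(n + 4)*(n + 1)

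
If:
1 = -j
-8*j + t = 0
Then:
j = -1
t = -8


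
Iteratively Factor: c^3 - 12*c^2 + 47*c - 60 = (c - 4)*(c^2 - 8*c + 15) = (c - 5)*(c - 4)*(c - 3)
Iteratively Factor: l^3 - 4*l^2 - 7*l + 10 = (l + 2)*(l^2 - 6*l + 5) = (l - 5)*(l + 2)*(l - 1)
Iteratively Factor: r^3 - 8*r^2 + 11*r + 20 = (r - 4)*(r^2 - 4*r - 5) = (r - 5)*(r - 4)*(r + 1)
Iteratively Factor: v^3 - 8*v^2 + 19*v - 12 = (v - 1)*(v^2 - 7*v + 12) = (v - 3)*(v - 1)*(v - 4)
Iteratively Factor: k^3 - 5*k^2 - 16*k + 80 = (k + 4)*(k^2 - 9*k + 20) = (k - 4)*(k + 4)*(k - 5)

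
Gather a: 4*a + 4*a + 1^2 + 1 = 8*a + 2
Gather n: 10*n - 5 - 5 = 10*n - 10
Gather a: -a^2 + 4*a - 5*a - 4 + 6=-a^2 - a + 2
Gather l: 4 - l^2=4 - l^2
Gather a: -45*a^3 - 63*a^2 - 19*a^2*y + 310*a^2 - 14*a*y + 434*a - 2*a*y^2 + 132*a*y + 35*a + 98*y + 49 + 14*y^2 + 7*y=-45*a^3 + a^2*(247 - 19*y) + a*(-2*y^2 + 118*y + 469) + 14*y^2 + 105*y + 49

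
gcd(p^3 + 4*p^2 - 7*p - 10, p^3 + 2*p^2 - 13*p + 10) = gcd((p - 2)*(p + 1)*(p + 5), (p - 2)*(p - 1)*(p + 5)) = p^2 + 3*p - 10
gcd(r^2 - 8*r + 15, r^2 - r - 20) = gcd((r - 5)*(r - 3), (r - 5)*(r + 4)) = r - 5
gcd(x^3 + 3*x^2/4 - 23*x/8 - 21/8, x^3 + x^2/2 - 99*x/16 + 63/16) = x - 7/4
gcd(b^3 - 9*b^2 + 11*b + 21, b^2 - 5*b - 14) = b - 7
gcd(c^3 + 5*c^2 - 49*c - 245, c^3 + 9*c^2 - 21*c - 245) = c + 7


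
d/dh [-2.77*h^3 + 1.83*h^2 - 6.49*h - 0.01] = -8.31*h^2 + 3.66*h - 6.49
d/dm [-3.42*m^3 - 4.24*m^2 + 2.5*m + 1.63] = -10.26*m^2 - 8.48*m + 2.5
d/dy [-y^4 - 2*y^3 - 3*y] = -4*y^3 - 6*y^2 - 3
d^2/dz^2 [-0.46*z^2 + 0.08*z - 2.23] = -0.920000000000000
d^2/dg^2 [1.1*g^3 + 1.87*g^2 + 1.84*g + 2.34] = 6.6*g + 3.74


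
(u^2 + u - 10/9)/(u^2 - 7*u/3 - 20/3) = (u - 2/3)/(u - 4)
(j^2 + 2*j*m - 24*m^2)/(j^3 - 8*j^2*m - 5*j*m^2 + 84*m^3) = (j + 6*m)/(j^2 - 4*j*m - 21*m^2)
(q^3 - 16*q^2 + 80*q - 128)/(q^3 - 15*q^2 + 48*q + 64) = (q^2 - 8*q + 16)/(q^2 - 7*q - 8)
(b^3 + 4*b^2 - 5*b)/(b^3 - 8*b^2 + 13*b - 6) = b*(b + 5)/(b^2 - 7*b + 6)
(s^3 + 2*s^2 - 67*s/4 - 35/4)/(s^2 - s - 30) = (s^2 - 3*s - 7/4)/(s - 6)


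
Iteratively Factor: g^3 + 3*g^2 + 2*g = (g + 1)*(g^2 + 2*g) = (g + 1)*(g + 2)*(g)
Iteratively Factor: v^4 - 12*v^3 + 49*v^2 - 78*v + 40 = (v - 2)*(v^3 - 10*v^2 + 29*v - 20) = (v - 4)*(v - 2)*(v^2 - 6*v + 5) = (v - 5)*(v - 4)*(v - 2)*(v - 1)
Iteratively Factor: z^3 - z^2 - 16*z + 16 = (z - 1)*(z^2 - 16) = (z - 4)*(z - 1)*(z + 4)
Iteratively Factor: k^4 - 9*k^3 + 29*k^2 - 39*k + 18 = (k - 3)*(k^3 - 6*k^2 + 11*k - 6) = (k - 3)*(k - 1)*(k^2 - 5*k + 6) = (k - 3)*(k - 2)*(k - 1)*(k - 3)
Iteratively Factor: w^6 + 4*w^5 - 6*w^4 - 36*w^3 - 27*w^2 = (w - 3)*(w^5 + 7*w^4 + 15*w^3 + 9*w^2) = w*(w - 3)*(w^4 + 7*w^3 + 15*w^2 + 9*w) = w^2*(w - 3)*(w^3 + 7*w^2 + 15*w + 9) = w^2*(w - 3)*(w + 3)*(w^2 + 4*w + 3) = w^2*(w - 3)*(w + 3)^2*(w + 1)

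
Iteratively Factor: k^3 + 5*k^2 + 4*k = (k + 4)*(k^2 + k) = (k + 1)*(k + 4)*(k)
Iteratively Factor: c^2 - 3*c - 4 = (c + 1)*(c - 4)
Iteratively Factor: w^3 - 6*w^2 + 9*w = (w - 3)*(w^2 - 3*w) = w*(w - 3)*(w - 3)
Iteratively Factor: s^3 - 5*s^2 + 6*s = (s - 2)*(s^2 - 3*s) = (s - 3)*(s - 2)*(s)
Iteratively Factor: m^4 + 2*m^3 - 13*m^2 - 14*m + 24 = (m + 4)*(m^3 - 2*m^2 - 5*m + 6) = (m + 2)*(m + 4)*(m^2 - 4*m + 3) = (m - 3)*(m + 2)*(m + 4)*(m - 1)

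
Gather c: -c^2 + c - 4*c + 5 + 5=-c^2 - 3*c + 10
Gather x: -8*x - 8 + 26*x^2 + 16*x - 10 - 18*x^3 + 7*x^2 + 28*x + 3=-18*x^3 + 33*x^2 + 36*x - 15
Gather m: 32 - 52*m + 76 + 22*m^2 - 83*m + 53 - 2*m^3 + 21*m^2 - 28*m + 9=-2*m^3 + 43*m^2 - 163*m + 170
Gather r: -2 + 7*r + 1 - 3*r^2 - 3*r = -3*r^2 + 4*r - 1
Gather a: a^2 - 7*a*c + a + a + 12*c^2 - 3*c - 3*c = a^2 + a*(2 - 7*c) + 12*c^2 - 6*c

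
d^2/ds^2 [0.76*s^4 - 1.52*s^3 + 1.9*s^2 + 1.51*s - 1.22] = 9.12*s^2 - 9.12*s + 3.8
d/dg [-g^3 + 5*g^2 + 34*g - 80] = -3*g^2 + 10*g + 34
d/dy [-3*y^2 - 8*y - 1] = -6*y - 8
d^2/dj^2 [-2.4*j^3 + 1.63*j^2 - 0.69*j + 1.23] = 3.26 - 14.4*j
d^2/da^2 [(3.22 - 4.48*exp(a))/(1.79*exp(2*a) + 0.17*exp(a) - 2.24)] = (-14.354368*exp(4*a) + 42.632072*exp(3*a) - 104.83851*exp(2*a) + 50.030722*exp(a) - 21.252672)*exp(a)/(5.735339*exp(6*a) + 1.634091*exp(5*a) - 21.376359*exp(4*a) - 4.084879*exp(3*a) + 26.750304*exp(2*a) + 2.558976*exp(a) - 11.239424)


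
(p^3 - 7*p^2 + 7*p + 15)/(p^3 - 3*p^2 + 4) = (p^2 - 8*p + 15)/(p^2 - 4*p + 4)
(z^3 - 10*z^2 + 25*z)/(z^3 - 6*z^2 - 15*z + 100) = z/(z + 4)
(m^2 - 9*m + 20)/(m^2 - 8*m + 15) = (m - 4)/(m - 3)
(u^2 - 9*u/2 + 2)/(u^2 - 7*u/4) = 2*(2*u^2 - 9*u + 4)/(u*(4*u - 7))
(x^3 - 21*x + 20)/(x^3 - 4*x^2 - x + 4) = (x + 5)/(x + 1)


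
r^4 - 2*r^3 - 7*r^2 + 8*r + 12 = (r - 3)*(r - 2)*(r + 1)*(r + 2)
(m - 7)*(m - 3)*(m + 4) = m^3 - 6*m^2 - 19*m + 84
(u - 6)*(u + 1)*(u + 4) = u^3 - u^2 - 26*u - 24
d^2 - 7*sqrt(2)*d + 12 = (d - 6*sqrt(2))*(d - sqrt(2))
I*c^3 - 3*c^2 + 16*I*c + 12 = (c - 2*I)*(c + 6*I)*(I*c + 1)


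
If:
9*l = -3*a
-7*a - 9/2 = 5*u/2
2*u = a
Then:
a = -6/11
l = 2/11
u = -3/11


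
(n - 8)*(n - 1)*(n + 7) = n^3 - 2*n^2 - 55*n + 56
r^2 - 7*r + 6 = (r - 6)*(r - 1)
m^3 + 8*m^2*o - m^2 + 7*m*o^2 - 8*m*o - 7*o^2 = (m - 1)*(m + o)*(m + 7*o)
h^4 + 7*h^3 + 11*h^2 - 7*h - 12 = (h - 1)*(h + 1)*(h + 3)*(h + 4)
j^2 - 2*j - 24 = (j - 6)*(j + 4)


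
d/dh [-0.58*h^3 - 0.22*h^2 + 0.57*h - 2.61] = -1.74*h^2 - 0.44*h + 0.57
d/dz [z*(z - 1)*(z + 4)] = 3*z^2 + 6*z - 4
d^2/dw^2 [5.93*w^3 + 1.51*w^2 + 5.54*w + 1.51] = 35.58*w + 3.02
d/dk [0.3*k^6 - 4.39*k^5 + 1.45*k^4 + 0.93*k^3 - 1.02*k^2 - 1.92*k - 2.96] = 1.8*k^5 - 21.95*k^4 + 5.8*k^3 + 2.79*k^2 - 2.04*k - 1.92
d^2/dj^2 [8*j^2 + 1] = 16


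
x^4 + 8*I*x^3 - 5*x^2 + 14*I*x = x*(x - I)*(x + 2*I)*(x + 7*I)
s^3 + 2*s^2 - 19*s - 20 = (s - 4)*(s + 1)*(s + 5)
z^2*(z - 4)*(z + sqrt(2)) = z^4 - 4*z^3 + sqrt(2)*z^3 - 4*sqrt(2)*z^2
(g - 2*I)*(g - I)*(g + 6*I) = g^3 + 3*I*g^2 + 16*g - 12*I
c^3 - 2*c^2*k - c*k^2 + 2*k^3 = (c - 2*k)*(c - k)*(c + k)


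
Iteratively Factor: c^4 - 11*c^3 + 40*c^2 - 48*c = (c - 3)*(c^3 - 8*c^2 + 16*c) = c*(c - 3)*(c^2 - 8*c + 16) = c*(c - 4)*(c - 3)*(c - 4)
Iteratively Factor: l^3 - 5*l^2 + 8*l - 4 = (l - 2)*(l^2 - 3*l + 2) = (l - 2)*(l - 1)*(l - 2)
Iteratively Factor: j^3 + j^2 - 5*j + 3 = (j - 1)*(j^2 + 2*j - 3) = (j - 1)*(j + 3)*(j - 1)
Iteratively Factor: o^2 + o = (o)*(o + 1)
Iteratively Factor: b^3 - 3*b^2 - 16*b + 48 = (b - 4)*(b^2 + b - 12) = (b - 4)*(b + 4)*(b - 3)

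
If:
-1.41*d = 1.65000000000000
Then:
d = -1.17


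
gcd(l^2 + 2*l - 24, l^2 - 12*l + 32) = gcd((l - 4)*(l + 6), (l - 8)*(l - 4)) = l - 4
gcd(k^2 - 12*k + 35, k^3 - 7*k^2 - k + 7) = k - 7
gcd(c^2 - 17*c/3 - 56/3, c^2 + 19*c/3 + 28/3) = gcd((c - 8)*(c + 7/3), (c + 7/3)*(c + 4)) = c + 7/3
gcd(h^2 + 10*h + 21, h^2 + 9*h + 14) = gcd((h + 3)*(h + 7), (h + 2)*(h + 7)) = h + 7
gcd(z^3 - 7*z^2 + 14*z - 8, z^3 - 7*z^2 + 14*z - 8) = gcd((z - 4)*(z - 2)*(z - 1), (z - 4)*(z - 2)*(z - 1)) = z^3 - 7*z^2 + 14*z - 8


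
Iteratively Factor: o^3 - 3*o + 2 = (o + 2)*(o^2 - 2*o + 1) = (o - 1)*(o + 2)*(o - 1)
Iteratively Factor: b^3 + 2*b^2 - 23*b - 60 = (b + 4)*(b^2 - 2*b - 15) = (b + 3)*(b + 4)*(b - 5)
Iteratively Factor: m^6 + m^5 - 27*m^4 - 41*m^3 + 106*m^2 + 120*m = (m)*(m^5 + m^4 - 27*m^3 - 41*m^2 + 106*m + 120) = m*(m - 5)*(m^4 + 6*m^3 + 3*m^2 - 26*m - 24) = m*(m - 5)*(m + 1)*(m^3 + 5*m^2 - 2*m - 24) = m*(m - 5)*(m + 1)*(m + 3)*(m^2 + 2*m - 8) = m*(m - 5)*(m - 2)*(m + 1)*(m + 3)*(m + 4)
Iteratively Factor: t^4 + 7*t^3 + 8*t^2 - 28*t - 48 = (t + 4)*(t^3 + 3*t^2 - 4*t - 12) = (t + 3)*(t + 4)*(t^2 - 4) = (t + 2)*(t + 3)*(t + 4)*(t - 2)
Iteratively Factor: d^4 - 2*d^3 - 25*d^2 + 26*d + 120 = (d + 2)*(d^3 - 4*d^2 - 17*d + 60) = (d - 5)*(d + 2)*(d^2 + d - 12) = (d - 5)*(d - 3)*(d + 2)*(d + 4)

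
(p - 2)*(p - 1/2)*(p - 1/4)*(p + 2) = p^4 - 3*p^3/4 - 31*p^2/8 + 3*p - 1/2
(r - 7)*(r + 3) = r^2 - 4*r - 21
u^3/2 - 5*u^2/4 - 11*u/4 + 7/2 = (u/2 + 1)*(u - 7/2)*(u - 1)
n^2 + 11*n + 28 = (n + 4)*(n + 7)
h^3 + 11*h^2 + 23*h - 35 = (h - 1)*(h + 5)*(h + 7)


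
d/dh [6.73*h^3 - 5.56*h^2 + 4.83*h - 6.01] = 20.19*h^2 - 11.12*h + 4.83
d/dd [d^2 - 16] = 2*d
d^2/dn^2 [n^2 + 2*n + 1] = 2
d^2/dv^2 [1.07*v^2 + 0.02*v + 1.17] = 2.14000000000000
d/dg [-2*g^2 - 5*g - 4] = -4*g - 5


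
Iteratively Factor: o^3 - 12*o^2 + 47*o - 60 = (o - 3)*(o^2 - 9*o + 20) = (o - 5)*(o - 3)*(o - 4)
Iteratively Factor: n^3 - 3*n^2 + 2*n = (n)*(n^2 - 3*n + 2) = n*(n - 1)*(n - 2)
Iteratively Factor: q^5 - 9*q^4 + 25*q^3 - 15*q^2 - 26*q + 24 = (q - 2)*(q^4 - 7*q^3 + 11*q^2 + 7*q - 12) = (q - 4)*(q - 2)*(q^3 - 3*q^2 - q + 3) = (q - 4)*(q - 2)*(q + 1)*(q^2 - 4*q + 3) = (q - 4)*(q - 2)*(q - 1)*(q + 1)*(q - 3)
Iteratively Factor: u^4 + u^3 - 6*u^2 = (u)*(u^3 + u^2 - 6*u) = u^2*(u^2 + u - 6) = u^2*(u - 2)*(u + 3)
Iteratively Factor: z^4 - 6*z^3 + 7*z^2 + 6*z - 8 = (z - 1)*(z^3 - 5*z^2 + 2*z + 8) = (z - 1)*(z + 1)*(z^2 - 6*z + 8) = (z - 2)*(z - 1)*(z + 1)*(z - 4)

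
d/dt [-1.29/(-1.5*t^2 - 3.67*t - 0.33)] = (-3.87*t - 4.7343)/(1.5*t^2 + 3.67*t + 0.33)^2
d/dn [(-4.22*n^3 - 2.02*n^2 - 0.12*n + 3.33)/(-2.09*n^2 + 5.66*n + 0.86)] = (8.8198*n^4 - 47.7704*n^3 - 22.5716*n^2 + 10.445*n - 18.951)/(4.3681*n^4 - 23.6588*n^3 + 28.4408*n^2 + 9.7352*n + 0.7396)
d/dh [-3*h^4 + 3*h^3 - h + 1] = -12*h^3 + 9*h^2 - 1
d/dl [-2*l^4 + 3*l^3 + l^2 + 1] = l*(-8*l^2 + 9*l + 2)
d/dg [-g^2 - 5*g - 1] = -2*g - 5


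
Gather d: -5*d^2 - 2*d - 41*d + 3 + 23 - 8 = -5*d^2 - 43*d + 18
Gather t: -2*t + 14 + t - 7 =7 - t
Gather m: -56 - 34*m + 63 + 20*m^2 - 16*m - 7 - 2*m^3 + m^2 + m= -2*m^3 + 21*m^2 - 49*m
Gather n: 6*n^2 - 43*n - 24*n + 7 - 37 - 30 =6*n^2 - 67*n - 60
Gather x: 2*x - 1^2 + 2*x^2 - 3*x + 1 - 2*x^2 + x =0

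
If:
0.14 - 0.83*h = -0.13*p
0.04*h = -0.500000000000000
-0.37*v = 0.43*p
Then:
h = -12.50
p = -80.88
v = 94.00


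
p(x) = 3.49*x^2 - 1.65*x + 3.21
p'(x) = 6.98*x - 1.65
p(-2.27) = 24.94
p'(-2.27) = -17.49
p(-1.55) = 14.15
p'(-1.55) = -12.47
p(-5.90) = 134.43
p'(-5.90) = -42.83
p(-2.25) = 24.59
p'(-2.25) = -17.36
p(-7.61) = 217.88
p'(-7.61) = -54.77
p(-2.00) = 20.47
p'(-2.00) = -15.61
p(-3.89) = 62.44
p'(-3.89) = -28.80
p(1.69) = 10.39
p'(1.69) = 10.15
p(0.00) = 3.21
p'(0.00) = -1.65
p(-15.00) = 813.21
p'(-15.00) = -106.35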